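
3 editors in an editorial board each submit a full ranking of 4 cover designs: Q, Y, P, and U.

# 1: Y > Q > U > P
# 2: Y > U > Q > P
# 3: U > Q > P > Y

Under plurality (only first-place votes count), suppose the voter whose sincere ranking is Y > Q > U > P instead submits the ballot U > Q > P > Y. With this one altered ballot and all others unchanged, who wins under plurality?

First-place totals with the altered ballot: Q 0, Y 1, P 0, U 2.
The switch changes the winner from Y to U.

U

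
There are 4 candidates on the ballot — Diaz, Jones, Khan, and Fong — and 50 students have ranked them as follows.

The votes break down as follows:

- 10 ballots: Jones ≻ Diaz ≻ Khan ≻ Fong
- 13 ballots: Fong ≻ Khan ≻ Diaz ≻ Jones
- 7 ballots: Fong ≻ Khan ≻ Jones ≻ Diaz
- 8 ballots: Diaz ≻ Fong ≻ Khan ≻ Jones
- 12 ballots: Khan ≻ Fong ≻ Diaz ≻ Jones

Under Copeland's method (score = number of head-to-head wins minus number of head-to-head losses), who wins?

Fong

Pairwise results:
  Diaz vs Jones: Diaz wins 33–17.
  Diaz vs Khan: Khan wins 32–18.
  Diaz vs Fong: Fong wins 32–18.
  Jones vs Khan: Khan wins 40–10.
  Jones vs Fong: Fong wins 40–10.
  Khan vs Fong: Fong wins 28–22.
Copeland scores (wins − losses):
  Diaz: 1 − 2 = -1
  Jones: 0 − 3 = -3
  Khan: 2 − 1 = 1
  Fong: 3 − 0 = 3
Fong has the best Copeland score.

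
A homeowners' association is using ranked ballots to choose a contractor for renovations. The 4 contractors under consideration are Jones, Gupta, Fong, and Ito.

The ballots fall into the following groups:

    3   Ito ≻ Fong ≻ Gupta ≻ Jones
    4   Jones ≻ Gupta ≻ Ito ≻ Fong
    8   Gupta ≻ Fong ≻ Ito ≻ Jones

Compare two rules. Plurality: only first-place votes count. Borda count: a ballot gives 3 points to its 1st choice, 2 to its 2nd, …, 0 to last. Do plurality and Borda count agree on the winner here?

Plurality first-place counts: Jones 4, Gupta 8, Fong 0, Ito 3 → Gupta.
Borda totals: Jones 12, Gupta 35, Fong 22, Ito 21 → Gupta.
The two rules agree on Gupta.

Yes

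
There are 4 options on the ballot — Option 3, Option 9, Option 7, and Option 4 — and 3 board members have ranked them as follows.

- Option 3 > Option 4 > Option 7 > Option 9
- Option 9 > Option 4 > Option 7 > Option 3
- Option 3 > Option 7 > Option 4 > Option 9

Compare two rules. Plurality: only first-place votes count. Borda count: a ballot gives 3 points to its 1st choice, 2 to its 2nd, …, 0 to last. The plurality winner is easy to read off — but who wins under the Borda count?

Plurality first-place counts: Option 3 2, Option 9 1, Option 7 0, Option 4 0 → Option 3.
Borda totals: Option 3 6, Option 9 3, Option 7 4, Option 4 5 → Option 3.

Option 3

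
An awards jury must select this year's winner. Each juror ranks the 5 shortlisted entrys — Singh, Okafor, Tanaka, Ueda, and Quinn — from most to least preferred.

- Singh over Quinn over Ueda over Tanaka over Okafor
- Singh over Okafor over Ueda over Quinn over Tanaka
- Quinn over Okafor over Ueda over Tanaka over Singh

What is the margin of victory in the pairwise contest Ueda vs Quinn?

Ballots ranking Ueda above Quinn: 1.
Ballots ranking Quinn above Ueda: 2.
Quinn wins 2–1, a margin of 1.

1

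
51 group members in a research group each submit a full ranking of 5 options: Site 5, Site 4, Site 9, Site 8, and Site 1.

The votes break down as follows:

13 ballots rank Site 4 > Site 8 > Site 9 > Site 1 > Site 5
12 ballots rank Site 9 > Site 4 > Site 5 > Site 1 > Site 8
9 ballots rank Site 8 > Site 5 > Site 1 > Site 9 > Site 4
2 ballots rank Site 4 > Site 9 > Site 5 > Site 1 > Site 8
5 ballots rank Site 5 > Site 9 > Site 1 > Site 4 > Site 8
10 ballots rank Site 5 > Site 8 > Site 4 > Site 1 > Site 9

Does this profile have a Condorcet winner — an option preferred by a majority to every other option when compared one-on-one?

Head-to-head results (51 voters total):
Site 5 vs Site 4: Site 4 wins 27–24.
Site 5 vs Site 9: Site 9 wins 27–24.
Site 5 vs Site 8: Site 5 wins 29–22.
Site 5 vs Site 1: Site 5 wins 38–13.
Site 4 vs Site 9: Site 9 wins 26–25.
Site 4 vs Site 8: Site 4 wins 32–19.
Site 4 vs Site 1: Site 4 wins 37–14.
Site 9 vs Site 8: Site 8 wins 32–19.
Site 9 vs Site 1: Site 9 wins 32–19.
Site 8 vs Site 1: Site 8 wins 32–19.
No candidate beats all others: Site 5 beats Site 8 beats Site 9 beats Site 5, a majority cycle.

No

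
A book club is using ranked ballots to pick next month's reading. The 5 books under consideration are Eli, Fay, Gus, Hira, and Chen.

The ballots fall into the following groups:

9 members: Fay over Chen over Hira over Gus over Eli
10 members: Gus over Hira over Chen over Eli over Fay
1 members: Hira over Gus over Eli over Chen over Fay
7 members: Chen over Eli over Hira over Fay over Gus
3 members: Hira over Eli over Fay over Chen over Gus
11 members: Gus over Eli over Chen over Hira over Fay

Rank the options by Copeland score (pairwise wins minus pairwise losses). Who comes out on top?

Gus

Pairwise results:
  Eli vs Fay: Eli wins 32–9.
  Eli vs Gus: Gus wins 31–10.
  Eli vs Hira: Hira wins 23–18.
  Eli vs Chen: Chen wins 26–15.
  Fay vs Gus: Gus wins 22–19.
  Fay vs Hira: Hira wins 32–9.
  Fay vs Chen: Chen wins 29–12.
  Gus vs Hira: Gus wins 21–20.
  Gus vs Chen: Gus wins 22–19.
  Hira vs Chen: Chen wins 27–14.
Copeland scores (wins − losses):
  Eli: 1 − 3 = -2
  Fay: 0 − 4 = -4
  Gus: 4 − 0 = 4
  Hira: 2 − 2 = 0
  Chen: 3 − 1 = 2
Gus has the best Copeland score.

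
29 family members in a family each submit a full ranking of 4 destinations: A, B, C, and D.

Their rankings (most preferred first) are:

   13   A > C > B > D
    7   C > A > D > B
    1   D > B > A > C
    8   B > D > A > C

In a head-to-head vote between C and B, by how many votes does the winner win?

11

Ballots ranking C above B: 13+7 = 20.
Ballots ranking B above C: 1+8 = 9.
C wins 20–9, a margin of 11.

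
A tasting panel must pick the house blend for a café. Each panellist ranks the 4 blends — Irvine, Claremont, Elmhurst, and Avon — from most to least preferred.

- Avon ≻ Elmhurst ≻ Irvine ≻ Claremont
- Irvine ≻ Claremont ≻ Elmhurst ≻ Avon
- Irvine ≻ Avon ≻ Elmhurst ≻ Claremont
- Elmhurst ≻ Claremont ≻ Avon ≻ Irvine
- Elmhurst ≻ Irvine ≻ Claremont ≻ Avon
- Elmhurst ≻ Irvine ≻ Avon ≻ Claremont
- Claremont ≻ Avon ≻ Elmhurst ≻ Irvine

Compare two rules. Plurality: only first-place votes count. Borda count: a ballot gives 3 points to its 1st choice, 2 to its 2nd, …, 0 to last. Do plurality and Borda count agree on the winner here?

Plurality first-place counts: Irvine 2, Claremont 1, Elmhurst 3, Avon 1 → Elmhurst.
Borda totals: Irvine 11, Claremont 8, Elmhurst 14, Avon 9 → Elmhurst.
The two rules agree on Elmhurst.

Yes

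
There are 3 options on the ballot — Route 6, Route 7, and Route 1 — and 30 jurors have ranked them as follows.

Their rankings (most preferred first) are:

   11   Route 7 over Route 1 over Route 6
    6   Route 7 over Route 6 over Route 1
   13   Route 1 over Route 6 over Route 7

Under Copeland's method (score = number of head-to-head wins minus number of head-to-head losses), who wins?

Pairwise results:
  Route 6 vs Route 7: Route 7 wins 17–13.
  Route 6 vs Route 1: Route 1 wins 24–6.
  Route 7 vs Route 1: Route 7 wins 17–13.
Copeland scores (wins − losses):
  Route 6: 0 − 2 = -2
  Route 7: 2 − 0 = 2
  Route 1: 1 − 1 = 0
Route 7 has the best Copeland score.

Route 7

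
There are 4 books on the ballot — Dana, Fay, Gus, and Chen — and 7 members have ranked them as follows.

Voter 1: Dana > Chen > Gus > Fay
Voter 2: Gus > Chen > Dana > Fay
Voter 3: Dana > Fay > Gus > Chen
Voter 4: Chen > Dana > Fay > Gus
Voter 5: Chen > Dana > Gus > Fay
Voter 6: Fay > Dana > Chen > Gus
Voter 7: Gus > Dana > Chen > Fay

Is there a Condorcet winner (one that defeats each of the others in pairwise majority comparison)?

Yes

Head-to-head results (7 voters total):
Dana vs Fay: Dana wins 6–1.
Dana vs Gus: Dana wins 5–2.
Dana vs Chen: Dana wins 4–3.
Fay vs Gus: Gus wins 4–3.
Fay vs Chen: Chen wins 5–2.
Gus vs Chen: Chen wins 4–3.
Dana beats each rival — Fay (6–1), Gus (5–2), Chen (4–3) — so Dana is the Condorcet winner.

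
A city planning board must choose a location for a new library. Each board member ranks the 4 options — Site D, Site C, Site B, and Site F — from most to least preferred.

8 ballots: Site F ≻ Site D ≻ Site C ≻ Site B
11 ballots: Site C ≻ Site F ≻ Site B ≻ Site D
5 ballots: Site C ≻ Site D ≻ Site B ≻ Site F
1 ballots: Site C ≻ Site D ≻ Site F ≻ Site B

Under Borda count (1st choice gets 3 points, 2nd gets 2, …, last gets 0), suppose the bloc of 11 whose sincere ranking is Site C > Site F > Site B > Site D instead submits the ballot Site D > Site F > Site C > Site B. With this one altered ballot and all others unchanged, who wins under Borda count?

Site D

Borda totals with the altered ballot: Site D 61, Site C 37, Site B 5, Site F 47.
The switch changes the winner from Site C to Site D.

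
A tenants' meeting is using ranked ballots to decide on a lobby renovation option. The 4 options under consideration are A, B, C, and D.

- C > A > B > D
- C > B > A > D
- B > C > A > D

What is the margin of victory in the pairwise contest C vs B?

Ballots ranking C above B: 2.
Ballots ranking B above C: 1.
C wins 2–1, a margin of 1.

1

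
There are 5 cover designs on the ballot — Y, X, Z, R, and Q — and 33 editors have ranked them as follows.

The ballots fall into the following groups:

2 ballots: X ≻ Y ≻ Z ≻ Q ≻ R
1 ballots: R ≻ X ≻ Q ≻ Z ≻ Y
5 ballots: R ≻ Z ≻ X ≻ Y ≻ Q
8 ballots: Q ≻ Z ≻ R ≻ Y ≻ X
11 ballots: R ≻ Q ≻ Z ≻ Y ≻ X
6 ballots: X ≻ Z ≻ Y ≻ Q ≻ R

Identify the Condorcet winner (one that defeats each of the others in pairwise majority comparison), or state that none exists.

R

Head-to-head results (33 voters total):
Y vs X: Y wins 19–14.
Y vs Z: Z wins 31–2.
Y vs R: R wins 25–8.
Y vs Q: Q wins 20–13.
X vs Z: Z wins 24–9.
X vs R: R wins 25–8.
X vs Q: Q wins 19–14.
Z vs R: R wins 17–16.
Z vs Q: Q wins 20–13.
R vs Q: R wins 17–16.
R beats each rival — Y (25–8), X (25–8), Z (17–16), Q (17–16) — so R is the Condorcet winner.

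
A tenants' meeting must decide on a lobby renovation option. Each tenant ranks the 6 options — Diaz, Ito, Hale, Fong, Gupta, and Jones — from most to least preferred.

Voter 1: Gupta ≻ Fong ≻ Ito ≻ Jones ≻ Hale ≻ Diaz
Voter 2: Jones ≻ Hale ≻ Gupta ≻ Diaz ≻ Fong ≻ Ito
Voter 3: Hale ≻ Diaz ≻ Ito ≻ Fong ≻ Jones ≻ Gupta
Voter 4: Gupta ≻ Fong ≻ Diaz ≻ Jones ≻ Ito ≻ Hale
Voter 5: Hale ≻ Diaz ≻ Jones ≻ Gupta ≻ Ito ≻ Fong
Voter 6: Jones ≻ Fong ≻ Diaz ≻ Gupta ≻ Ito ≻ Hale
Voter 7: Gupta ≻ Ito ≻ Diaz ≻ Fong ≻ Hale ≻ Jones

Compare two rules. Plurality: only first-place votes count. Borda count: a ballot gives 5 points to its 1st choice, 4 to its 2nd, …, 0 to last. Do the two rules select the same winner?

Yes

Plurality first-place counts: Diaz 0, Ito 0, Hale 2, Fong 0, Gupta 3, Jones 2 → Gupta.
Borda totals: Diaz 19, Ito 13, Hale 16, Fong 17, Gupta 22, Jones 18 → Gupta.
The two rules agree on Gupta.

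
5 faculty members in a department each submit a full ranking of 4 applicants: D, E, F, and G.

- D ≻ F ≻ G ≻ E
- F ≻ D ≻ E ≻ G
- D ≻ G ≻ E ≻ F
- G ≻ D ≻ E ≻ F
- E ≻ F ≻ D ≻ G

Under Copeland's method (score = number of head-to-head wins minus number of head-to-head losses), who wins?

D

Pairwise results:
  D vs E: D wins 4–1.
  D vs F: D wins 3–2.
  D vs G: D wins 4–1.
  E vs F: E wins 3–2.
  E vs G: G wins 3–2.
  F vs G: F wins 3–2.
Copeland scores (wins − losses):
  D: 3 − 0 = 3
  E: 1 − 2 = -1
  F: 1 − 2 = -1
  G: 1 − 2 = -1
D has the best Copeland score.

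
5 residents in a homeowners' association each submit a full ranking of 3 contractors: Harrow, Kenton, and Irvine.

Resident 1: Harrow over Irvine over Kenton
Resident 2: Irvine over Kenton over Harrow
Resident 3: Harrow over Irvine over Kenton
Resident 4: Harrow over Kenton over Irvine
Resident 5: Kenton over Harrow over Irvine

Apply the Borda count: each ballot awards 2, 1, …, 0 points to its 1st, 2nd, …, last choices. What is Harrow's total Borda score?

7

Borda scores:
  Harrow: 2 + 0 + 2 + 2 + 1 = 7
  Kenton: 0 + 1 + 0 + 1 + 2 = 4
  Irvine: 1 + 2 + 1 + 0 + 0 = 4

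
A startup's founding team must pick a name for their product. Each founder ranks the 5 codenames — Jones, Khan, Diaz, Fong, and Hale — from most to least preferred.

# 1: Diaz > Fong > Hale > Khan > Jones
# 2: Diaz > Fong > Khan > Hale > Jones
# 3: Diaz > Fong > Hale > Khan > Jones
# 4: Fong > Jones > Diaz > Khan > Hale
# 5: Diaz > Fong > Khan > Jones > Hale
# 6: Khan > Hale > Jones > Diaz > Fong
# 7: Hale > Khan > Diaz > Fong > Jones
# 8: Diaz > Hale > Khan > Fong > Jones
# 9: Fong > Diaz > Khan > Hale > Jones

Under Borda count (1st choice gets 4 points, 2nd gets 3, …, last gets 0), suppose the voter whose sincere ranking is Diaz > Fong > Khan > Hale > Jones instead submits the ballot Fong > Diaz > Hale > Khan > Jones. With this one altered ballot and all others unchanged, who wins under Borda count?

Borda totals with the altered ballot: Jones 6, Khan 17, Diaz 27, Fong 23, Hale 17.
The winner is unchanged: still Diaz.

Diaz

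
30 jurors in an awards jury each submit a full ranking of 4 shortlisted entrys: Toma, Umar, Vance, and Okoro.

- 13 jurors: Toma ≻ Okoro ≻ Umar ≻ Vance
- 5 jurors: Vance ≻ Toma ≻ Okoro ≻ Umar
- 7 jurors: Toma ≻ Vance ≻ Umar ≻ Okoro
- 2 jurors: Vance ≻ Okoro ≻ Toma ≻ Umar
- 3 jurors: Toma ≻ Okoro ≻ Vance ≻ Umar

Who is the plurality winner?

First-place vote totals:
  Toma: 23
  Umar: 0
  Vance: 7
  Okoro: 0
Toma has the most first-place votes.

Toma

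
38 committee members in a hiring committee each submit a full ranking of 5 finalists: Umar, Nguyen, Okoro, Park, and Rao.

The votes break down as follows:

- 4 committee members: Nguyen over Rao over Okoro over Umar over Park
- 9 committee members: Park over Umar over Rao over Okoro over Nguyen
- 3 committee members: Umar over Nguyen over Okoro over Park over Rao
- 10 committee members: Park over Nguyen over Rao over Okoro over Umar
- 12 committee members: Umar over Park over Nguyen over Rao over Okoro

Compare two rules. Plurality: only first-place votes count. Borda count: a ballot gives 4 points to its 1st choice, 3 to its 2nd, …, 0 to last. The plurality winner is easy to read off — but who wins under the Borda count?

Park

Plurality first-place counts: Umar 15, Nguyen 4, Okoro 0, Park 19, Rao 0 → Park.
Borda totals: Umar 91, Nguyen 79, Okoro 33, Park 115, Rao 62 → Park.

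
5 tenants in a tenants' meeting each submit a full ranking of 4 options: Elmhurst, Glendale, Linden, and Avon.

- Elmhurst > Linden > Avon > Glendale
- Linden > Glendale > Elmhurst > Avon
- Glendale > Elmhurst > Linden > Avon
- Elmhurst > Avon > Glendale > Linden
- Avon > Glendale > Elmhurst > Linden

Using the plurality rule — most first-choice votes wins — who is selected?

First-place vote totals:
  Elmhurst: 2
  Glendale: 1
  Linden: 1
  Avon: 1
Elmhurst has the most first-place votes.

Elmhurst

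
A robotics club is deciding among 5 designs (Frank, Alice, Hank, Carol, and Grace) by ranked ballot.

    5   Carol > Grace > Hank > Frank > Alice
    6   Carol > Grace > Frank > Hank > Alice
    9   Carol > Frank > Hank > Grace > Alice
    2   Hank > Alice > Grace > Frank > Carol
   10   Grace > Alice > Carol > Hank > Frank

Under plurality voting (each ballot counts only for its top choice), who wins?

First-place vote totals:
  Frank: 0
  Alice: 0
  Hank: 2
  Carol: 20
  Grace: 10
Carol has the most first-place votes.

Carol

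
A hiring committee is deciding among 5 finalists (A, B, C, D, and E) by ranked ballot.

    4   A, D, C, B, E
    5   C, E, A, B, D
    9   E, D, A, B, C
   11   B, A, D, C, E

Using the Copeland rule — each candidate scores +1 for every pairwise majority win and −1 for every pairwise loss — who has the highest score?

A

Pairwise results:
  A vs B: A wins 18–11.
  A vs C: A wins 24–5.
  A vs D: A wins 20–9.
  A vs E: A wins 15–14.
  B vs C: B wins 20–9.
  B vs D: B wins 16–13.
  B vs E: B wins 15–14.
  C vs D: D wins 24–5.
  C vs E: C wins 20–9.
  D vs E: D wins 15–14.
Copeland scores (wins − losses):
  A: 4 − 0 = 4
  B: 3 − 1 = 2
  C: 1 − 3 = -2
  D: 2 − 2 = 0
  E: 0 − 4 = -4
A has the best Copeland score.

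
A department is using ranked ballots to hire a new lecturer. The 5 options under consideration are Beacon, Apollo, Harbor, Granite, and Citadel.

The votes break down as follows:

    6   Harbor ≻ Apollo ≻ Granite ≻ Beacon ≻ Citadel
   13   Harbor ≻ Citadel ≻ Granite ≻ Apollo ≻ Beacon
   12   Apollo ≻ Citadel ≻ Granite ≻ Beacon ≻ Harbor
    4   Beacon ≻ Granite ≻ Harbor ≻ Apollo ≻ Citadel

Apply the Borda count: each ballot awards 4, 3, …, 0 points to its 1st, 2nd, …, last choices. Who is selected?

Harbor

Borda scores:
  Beacon: 6·1 + 13·0 + 12·1 + 4·4 = 34
  Apollo: 6·3 + 13·1 + 12·4 + 4·1 = 83
  Harbor: 6·4 + 13·4 + 12·0 + 4·2 = 84
  Granite: 6·2 + 13·2 + 12·2 + 4·3 = 74
  Citadel: 6·0 + 13·3 + 12·3 + 4·0 = 75
Harbor has the highest total.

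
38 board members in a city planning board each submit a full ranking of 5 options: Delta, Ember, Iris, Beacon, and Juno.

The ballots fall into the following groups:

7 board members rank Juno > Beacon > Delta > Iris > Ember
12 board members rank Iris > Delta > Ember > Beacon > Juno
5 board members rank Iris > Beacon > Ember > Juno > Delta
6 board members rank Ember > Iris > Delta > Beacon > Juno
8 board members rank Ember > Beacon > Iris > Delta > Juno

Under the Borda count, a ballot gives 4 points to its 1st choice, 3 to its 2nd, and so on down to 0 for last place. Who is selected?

Iris

Borda scores:
  Delta: 7·2 + 12·3 + 5·0 + 6·2 + 8·1 = 70
  Ember: 7·0 + 12·2 + 5·2 + 6·4 + 8·4 = 90
  Iris: 7·1 + 12·4 + 5·4 + 6·3 + 8·2 = 109
  Beacon: 7·3 + 12·1 + 5·3 + 6·1 + 8·3 = 78
  Juno: 7·4 + 12·0 + 5·1 + 6·0 + 8·0 = 33
Iris has the highest total.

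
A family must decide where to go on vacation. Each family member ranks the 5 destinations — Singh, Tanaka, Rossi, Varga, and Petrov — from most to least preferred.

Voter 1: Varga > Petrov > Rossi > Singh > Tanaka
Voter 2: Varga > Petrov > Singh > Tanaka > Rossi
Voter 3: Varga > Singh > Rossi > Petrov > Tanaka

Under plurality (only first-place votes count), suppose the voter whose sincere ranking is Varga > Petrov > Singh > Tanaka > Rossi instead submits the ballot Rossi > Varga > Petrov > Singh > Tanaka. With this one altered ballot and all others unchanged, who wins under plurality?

First-place totals with the altered ballot: Singh 0, Tanaka 0, Rossi 1, Varga 2, Petrov 0.
The winner is unchanged: still Varga.

Varga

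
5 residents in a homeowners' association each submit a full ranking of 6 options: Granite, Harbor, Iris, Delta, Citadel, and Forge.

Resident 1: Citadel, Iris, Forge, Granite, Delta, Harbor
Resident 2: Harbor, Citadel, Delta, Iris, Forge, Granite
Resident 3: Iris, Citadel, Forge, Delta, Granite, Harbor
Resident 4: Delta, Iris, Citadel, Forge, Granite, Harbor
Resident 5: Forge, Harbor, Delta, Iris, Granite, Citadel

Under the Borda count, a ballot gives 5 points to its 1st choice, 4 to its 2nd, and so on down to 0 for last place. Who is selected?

Borda scores:
  Granite: 2 + 0 + 1 + 1 + 1 = 5
  Harbor: 0 + 5 + 0 + 0 + 4 = 9
  Iris: 4 + 2 + 5 + 4 + 2 = 17
  Delta: 1 + 3 + 2 + 5 + 3 = 14
  Citadel: 5 + 4 + 4 + 3 + 0 = 16
  Forge: 3 + 1 + 3 + 2 + 5 = 14
Iris has the highest total.

Iris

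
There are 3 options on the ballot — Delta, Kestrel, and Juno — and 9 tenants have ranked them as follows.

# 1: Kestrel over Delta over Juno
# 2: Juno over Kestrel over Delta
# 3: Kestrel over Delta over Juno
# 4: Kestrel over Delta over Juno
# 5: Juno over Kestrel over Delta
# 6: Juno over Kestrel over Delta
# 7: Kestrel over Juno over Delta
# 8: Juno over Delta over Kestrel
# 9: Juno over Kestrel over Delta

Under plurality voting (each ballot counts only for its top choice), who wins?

First-place vote totals:
  Delta: 0
  Kestrel: 4
  Juno: 5
Juno has the most first-place votes.

Juno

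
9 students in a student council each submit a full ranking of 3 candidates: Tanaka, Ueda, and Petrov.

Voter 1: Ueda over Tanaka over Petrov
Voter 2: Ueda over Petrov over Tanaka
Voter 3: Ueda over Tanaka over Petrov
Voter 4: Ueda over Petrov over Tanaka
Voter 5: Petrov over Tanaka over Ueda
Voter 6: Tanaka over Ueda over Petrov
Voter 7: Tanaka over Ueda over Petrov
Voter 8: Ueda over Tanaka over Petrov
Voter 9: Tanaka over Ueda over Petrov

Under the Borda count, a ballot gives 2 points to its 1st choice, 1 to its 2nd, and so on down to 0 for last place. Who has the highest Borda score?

Borda scores:
  Tanaka: 1 + 0 + 1 + 0 + 1 + 2 + 2 + 1 + 2 = 10
  Ueda: 2 + 2 + 2 + 2 + 0 + 1 + 1 + 2 + 1 = 13
  Petrov: 0 + 1 + 0 + 1 + 2 + 0 + 0 + 0 + 0 = 4
Ueda has the highest total.

Ueda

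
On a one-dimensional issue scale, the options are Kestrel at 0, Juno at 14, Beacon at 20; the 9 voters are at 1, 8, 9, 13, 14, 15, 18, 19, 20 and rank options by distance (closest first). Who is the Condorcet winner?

Juno

With single-peaked preferences on a line, the Condorcet winner is the candidate closest to the median voter.
The median voter (position 14) is closest to Juno at 14.
Check: Juno vs Kestrel — voters closer to Juno: 8 of 9.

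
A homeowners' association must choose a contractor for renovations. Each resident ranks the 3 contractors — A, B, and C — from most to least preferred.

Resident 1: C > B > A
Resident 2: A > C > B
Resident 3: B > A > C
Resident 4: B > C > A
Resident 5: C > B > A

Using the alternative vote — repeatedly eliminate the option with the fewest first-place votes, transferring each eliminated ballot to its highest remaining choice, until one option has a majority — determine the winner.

C

Round 1: B 2, C 2, A 1. A has the fewest and is eliminated.
Round 2: C 3, B 2. C has a majority.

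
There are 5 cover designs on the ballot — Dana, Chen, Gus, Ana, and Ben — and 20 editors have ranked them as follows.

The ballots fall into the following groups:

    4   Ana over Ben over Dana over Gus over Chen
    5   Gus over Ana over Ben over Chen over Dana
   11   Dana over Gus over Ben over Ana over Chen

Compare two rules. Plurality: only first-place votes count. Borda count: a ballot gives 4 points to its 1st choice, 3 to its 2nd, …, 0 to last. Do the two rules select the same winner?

No

Plurality first-place counts: Dana 11, Chen 0, Gus 5, Ana 4, Ben 0 → Dana.
Borda totals: Dana 52, Chen 5, Gus 57, Ana 42, Ben 44 → Gus.
The two rules disagree: plurality picks Dana, Borda picks Gus.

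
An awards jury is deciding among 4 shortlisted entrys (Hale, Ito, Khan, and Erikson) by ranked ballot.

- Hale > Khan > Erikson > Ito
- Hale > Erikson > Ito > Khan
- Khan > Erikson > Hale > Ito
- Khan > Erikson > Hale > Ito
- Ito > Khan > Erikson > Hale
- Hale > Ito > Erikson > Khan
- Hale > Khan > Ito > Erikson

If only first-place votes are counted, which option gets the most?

First-place vote totals:
  Hale: 4
  Ito: 1
  Khan: 2
  Erikson: 0
Hale has the most first-place votes.

Hale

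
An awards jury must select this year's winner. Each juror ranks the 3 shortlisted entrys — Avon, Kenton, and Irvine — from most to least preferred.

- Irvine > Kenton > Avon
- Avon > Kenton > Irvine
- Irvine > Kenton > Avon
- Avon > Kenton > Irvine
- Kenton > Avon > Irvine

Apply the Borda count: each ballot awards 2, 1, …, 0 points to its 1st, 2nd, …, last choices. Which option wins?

Kenton

Borda scores:
  Avon: 0 + 2 + 0 + 2 + 1 = 5
  Kenton: 1 + 1 + 1 + 1 + 2 = 6
  Irvine: 2 + 0 + 2 + 0 + 0 = 4
Kenton has the highest total.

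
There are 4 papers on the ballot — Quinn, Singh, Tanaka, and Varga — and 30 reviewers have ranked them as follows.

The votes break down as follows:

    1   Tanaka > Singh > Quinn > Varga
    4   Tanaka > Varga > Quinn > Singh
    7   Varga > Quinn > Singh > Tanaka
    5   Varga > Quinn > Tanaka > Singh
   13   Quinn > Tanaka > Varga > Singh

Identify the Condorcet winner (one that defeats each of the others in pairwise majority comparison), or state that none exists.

None — there is no Condorcet winner

Head-to-head results (30 voters total):
Quinn vs Singh: Quinn wins 29–1.
Quinn vs Tanaka: Quinn wins 25–5.
Quinn vs Varga: Varga wins 16–14.
Singh vs Tanaka: Tanaka wins 23–7.
Singh vs Varga: Varga wins 29–1.
Tanaka vs Varga: Tanaka wins 18–12.
No candidate beats all others: Quinn beats Tanaka beats Varga beats Quinn, a majority cycle.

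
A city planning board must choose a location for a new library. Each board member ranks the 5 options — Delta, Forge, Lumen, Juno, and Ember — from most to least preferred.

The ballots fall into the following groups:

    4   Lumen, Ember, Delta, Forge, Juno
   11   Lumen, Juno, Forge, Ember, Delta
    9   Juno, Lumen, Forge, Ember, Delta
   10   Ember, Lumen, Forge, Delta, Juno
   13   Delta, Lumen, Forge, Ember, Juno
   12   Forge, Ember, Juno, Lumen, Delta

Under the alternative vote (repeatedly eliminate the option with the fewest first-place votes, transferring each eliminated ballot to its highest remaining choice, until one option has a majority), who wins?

Lumen

Round 1: Lumen 15, Delta 13, Forge 12, Ember 10, Juno 9. Juno has the fewest and is eliminated.
Round 2: Lumen 24, Delta 13, Forge 12, Ember 10. Ember has the fewest and is eliminated.
Round 3: Lumen 34, Delta 13, Forge 12. Lumen has a majority.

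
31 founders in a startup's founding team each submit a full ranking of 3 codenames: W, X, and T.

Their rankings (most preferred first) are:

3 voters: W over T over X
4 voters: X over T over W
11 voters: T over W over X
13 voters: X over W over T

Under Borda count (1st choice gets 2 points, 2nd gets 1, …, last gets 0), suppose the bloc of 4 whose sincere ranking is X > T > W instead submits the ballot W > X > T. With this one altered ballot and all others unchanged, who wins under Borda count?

W

Borda totals with the altered ballot: W 38, X 30, T 25.
The switch changes the winner from X to W.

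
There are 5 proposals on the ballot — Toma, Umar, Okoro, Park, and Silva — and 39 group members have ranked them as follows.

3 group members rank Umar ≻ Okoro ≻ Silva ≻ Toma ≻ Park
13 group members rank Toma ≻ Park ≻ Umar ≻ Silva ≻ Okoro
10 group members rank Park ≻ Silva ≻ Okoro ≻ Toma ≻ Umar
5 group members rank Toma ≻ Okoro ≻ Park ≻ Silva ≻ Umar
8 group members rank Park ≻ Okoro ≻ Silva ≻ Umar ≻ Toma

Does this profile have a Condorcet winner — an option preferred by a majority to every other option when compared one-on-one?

No

Head-to-head results (39 voters total):
Toma vs Umar: Toma wins 28–11.
Toma vs Okoro: Okoro wins 21–18.
Toma vs Park: Toma wins 21–18.
Toma vs Silva: Silva wins 21–18.
Umar vs Okoro: Okoro wins 23–16.
Umar vs Park: Park wins 36–3.
Umar vs Silva: Silva wins 23–16.
Okoro vs Park: Park wins 31–8.
Okoro vs Silva: Silva wins 23–16.
Park vs Silva: Park wins 36–3.
No candidate beats all others: Toma beats Park beats Okoro beats Toma, a majority cycle.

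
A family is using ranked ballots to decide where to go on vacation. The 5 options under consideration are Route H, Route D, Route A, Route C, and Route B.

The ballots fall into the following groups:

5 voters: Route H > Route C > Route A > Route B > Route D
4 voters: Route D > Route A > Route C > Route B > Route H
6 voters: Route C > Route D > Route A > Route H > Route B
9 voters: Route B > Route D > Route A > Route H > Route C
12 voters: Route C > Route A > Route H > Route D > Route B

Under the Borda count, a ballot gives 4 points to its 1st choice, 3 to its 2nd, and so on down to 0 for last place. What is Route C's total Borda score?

95

Borda scores:
  Route H: 5·4 + 4·0 + 6·1 + 9·1 + 12·2 = 59
  Route D: 5·0 + 4·4 + 6·3 + 9·3 + 12·1 = 73
  Route A: 5·2 + 4·3 + 6·2 + 9·2 + 12·3 = 88
  Route C: 5·3 + 4·2 + 6·4 + 9·0 + 12·4 = 95
  Route B: 5·1 + 4·1 + 6·0 + 9·4 + 12·0 = 45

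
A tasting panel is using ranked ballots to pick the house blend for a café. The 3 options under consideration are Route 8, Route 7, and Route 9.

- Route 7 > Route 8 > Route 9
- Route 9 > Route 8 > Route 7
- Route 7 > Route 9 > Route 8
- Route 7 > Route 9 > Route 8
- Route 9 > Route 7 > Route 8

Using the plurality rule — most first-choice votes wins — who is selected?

Route 7

First-place vote totals:
  Route 8: 0
  Route 7: 3
  Route 9: 2
Route 7 has the most first-place votes.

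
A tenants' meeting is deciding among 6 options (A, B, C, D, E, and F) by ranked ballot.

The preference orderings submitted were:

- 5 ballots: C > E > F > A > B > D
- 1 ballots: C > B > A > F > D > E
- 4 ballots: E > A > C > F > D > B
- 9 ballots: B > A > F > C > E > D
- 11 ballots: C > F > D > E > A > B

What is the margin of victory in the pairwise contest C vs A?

4

Ballots ranking C above A: 5+1+11 = 17.
Ballots ranking A above C: 4+9 = 13.
C wins 17–13, a margin of 4.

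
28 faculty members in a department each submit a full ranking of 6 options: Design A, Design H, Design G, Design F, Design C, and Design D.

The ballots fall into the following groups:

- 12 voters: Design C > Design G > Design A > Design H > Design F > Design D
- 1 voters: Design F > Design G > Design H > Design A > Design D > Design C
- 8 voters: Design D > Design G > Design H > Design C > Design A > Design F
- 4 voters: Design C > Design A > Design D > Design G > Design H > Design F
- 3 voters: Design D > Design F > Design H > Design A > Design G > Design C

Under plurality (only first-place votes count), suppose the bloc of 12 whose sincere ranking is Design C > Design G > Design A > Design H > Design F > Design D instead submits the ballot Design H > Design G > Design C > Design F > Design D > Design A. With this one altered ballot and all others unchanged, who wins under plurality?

Design H

First-place totals with the altered ballot: Design A 0, Design H 12, Design G 0, Design F 1, Design C 4, Design D 11.
The switch changes the winner from Design C to Design H.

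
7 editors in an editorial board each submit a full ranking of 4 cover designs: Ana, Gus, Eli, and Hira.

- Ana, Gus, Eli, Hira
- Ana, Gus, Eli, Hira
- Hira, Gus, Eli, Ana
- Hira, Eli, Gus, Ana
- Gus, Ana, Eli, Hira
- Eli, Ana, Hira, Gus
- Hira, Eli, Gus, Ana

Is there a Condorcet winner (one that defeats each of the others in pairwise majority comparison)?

Head-to-head results (7 voters total):
Ana vs Gus: Gus wins 4–3.
Ana vs Eli: Eli wins 4–3.
Ana vs Hira: Ana wins 4–3.
Gus vs Eli: Gus wins 4–3.
Gus vs Hira: Hira wins 4–3.
Eli vs Hira: Eli wins 4–3.
No candidate beats all others: Ana beats Hira beats Gus beats Ana, a majority cycle.

No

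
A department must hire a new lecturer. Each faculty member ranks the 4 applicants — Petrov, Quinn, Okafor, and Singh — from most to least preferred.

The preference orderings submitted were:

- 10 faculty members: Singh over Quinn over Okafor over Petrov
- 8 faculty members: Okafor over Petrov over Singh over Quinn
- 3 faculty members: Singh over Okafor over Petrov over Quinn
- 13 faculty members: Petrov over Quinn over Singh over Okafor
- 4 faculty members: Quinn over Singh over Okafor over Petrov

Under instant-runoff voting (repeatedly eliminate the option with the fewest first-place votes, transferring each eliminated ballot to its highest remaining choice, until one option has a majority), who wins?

Round 1: Petrov 13, Singh 13, Okafor 8, Quinn 4. Quinn has the fewest and is eliminated.
Round 2: Singh 17, Petrov 13, Okafor 8. Okafor has the fewest and is eliminated.
Round 3: Petrov 21, Singh 17. Petrov has a majority.

Petrov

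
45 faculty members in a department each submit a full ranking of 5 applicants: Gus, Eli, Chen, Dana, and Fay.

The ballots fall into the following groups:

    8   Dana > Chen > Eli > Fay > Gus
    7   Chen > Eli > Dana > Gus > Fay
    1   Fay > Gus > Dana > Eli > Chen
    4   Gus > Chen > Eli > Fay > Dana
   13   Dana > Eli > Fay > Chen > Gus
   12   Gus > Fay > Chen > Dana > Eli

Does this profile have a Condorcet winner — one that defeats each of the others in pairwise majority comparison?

No

Head-to-head results (45 voters total):
Gus vs Eli: Eli wins 28–17.
Gus vs Chen: Chen wins 28–17.
Gus vs Dana: Dana wins 28–17.
Gus vs Fay: Gus wins 23–22.
Eli vs Chen: Chen wins 31–14.
Eli vs Dana: Dana wins 34–11.
Eli vs Fay: Eli wins 32–13.
Chen vs Dana: Chen wins 23–22.
Chen vs Fay: Fay wins 26–19.
Dana vs Fay: Dana wins 28–17.
No candidate beats all others: Gus beats Fay beats Chen beats Gus, a majority cycle.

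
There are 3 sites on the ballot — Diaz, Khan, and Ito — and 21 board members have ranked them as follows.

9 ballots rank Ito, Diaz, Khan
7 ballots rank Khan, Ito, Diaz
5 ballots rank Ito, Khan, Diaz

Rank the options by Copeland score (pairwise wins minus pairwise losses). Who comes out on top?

Pairwise results:
  Diaz vs Khan: Khan wins 12–9.
  Diaz vs Ito: Ito wins 21–0.
  Khan vs Ito: Ito wins 14–7.
Copeland scores (wins − losses):
  Diaz: 0 − 2 = -2
  Khan: 1 − 1 = 0
  Ito: 2 − 0 = 2
Ito has the best Copeland score.

Ito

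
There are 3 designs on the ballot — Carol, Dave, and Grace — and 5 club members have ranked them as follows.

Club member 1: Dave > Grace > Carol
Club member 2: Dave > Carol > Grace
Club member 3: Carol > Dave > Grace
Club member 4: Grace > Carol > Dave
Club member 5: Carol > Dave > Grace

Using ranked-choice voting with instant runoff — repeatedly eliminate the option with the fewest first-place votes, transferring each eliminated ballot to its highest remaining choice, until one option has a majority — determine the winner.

Carol

Round 1: Carol 2, Dave 2, Grace 1. Grace has the fewest and is eliminated.
Round 2: Carol 3, Dave 2. Carol has a majority.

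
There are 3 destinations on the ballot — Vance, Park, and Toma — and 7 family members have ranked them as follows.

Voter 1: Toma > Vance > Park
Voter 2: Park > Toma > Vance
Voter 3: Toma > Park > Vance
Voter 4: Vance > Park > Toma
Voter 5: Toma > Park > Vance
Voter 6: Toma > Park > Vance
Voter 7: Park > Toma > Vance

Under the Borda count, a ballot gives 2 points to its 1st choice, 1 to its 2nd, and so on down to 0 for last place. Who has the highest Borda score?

Borda scores:
  Vance: 1 + 0 + 0 + 2 + 0 + 0 + 0 = 3
  Park: 0 + 2 + 1 + 1 + 1 + 1 + 2 = 8
  Toma: 2 + 1 + 2 + 0 + 2 + 2 + 1 = 10
Toma has the highest total.

Toma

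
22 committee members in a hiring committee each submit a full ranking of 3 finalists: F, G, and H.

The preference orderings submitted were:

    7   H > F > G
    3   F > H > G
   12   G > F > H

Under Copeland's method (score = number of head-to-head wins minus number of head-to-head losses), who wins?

Pairwise results:
  F vs G: G wins 12–10.
  F vs H: F wins 15–7.
  G vs H: G wins 12–10.
Copeland scores (wins − losses):
  F: 1 − 1 = 0
  G: 2 − 0 = 2
  H: 0 − 2 = -2
G has the best Copeland score.

G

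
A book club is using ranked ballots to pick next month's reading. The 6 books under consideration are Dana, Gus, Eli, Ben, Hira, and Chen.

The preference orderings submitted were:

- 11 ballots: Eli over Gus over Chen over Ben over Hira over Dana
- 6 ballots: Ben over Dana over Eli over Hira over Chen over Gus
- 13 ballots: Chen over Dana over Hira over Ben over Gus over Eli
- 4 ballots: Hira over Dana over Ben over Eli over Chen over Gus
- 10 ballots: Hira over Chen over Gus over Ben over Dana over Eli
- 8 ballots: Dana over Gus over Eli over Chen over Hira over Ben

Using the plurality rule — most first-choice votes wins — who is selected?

Hira

First-place vote totals:
  Dana: 8
  Gus: 0
  Eli: 11
  Ben: 6
  Hira: 14
  Chen: 13
Hira has the most first-place votes.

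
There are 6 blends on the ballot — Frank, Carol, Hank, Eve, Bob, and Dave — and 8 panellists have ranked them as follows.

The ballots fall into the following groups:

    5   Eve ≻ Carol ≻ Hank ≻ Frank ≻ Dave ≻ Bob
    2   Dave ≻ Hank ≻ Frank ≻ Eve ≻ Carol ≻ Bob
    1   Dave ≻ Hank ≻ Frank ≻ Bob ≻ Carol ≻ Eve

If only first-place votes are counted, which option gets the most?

Eve

First-place vote totals:
  Frank: 0
  Carol: 0
  Hank: 0
  Eve: 5
  Bob: 0
  Dave: 3
Eve has the most first-place votes.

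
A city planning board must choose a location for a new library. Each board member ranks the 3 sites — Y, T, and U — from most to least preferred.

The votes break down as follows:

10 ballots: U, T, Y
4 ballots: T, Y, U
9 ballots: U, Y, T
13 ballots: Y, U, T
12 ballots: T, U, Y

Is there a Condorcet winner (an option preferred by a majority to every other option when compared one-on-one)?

Head-to-head results (48 voters total):
Y vs T: T wins 26–22.
Y vs U: U wins 31–17.
T vs U: U wins 32–16.
U beats each rival — Y (31–17), T (32–16) — so U is the Condorcet winner.

Yes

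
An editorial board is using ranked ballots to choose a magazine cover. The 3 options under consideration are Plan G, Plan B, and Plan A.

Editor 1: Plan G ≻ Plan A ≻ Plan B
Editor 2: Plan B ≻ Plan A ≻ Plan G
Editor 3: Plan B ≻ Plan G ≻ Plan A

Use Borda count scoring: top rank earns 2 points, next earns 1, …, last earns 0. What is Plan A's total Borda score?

2

Borda scores:
  Plan G: 2 + 0 + 1 = 3
  Plan B: 0 + 2 + 2 = 4
  Plan A: 1 + 1 + 0 = 2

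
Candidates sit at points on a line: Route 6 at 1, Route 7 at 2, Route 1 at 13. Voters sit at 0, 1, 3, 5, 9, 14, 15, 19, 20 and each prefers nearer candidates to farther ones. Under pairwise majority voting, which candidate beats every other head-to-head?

Route 1

With single-peaked preferences on a line, the Condorcet winner is the candidate closest to the median voter.
The median voter (position 9) is closest to Route 1 at 13.
Check: Route 1 vs Route 6 — voters closer to Route 1: 5 of 9.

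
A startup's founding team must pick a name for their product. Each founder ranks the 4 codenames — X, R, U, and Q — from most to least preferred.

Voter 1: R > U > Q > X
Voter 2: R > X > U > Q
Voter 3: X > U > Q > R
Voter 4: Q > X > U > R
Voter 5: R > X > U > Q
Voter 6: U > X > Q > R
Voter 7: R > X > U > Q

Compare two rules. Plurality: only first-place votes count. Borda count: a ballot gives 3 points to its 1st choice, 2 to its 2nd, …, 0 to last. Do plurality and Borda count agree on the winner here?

No

Plurality first-place counts: X 1, R 4, U 1, Q 1 → R.
Borda totals: X 13, R 12, U 11, Q 6 → X.
The two rules disagree: plurality picks R, Borda picks X.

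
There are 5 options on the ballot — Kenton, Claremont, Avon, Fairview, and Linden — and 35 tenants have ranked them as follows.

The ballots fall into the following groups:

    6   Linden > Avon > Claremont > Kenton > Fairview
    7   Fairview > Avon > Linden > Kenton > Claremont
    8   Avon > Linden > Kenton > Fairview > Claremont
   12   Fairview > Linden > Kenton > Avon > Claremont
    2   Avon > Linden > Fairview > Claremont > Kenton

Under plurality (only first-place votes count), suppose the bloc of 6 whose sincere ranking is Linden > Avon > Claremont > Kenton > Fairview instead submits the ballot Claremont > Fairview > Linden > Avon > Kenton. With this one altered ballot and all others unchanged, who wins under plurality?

Fairview

First-place totals with the altered ballot: Kenton 0, Claremont 6, Avon 10, Fairview 19, Linden 0.
The winner is unchanged: still Fairview.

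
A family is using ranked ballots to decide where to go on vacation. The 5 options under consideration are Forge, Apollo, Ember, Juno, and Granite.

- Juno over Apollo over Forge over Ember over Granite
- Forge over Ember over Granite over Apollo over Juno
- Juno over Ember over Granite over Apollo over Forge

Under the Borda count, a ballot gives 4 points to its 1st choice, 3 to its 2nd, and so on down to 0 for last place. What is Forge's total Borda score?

Borda scores:
  Forge: 2 + 4 + 0 = 6
  Apollo: 3 + 1 + 1 = 5
  Ember: 1 + 3 + 3 = 7
  Juno: 4 + 0 + 4 = 8
  Granite: 0 + 2 + 2 = 4

6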